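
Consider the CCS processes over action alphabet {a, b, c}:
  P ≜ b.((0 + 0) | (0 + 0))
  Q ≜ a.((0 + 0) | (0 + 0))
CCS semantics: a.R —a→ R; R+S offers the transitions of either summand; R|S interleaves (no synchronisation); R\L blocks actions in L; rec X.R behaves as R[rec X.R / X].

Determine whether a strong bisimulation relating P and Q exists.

P's transition system — 2 states:
  u0 = b.((0 + 0) | (0 + 0)) has moves --b--▸ u1
  u1 = (0 + 0) | (0 + 0) has moves deadlocked
Q's transition system — 2 states:
  v0 = a.((0 + 0) | (0 + 0)) has moves --a--▸ v1
  v1 = (0 + 0) | (0 + 0) has moves deadlocked
Bisimilarity quotient blocks:
  B0 = {u0}
  B1 = {u1, v1}
  B2 = {v0}
u0 ∈ B0, v0 ∈ B2 → different blocks

NO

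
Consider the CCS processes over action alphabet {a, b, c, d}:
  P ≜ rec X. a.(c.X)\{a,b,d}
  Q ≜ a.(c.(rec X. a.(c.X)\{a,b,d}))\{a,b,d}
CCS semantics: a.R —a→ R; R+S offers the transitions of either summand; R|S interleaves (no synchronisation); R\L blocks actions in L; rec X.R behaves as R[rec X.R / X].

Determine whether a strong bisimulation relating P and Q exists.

P ~ Q

LTS(P): 3 reachable states
  u0 = rec X. a.(c.X)\{a,b,d} has moves ··a··> u1
  u1 = (c.(rec X. a.(c.X)\{a,b,d}))\{a,b,d} has moves ··c··> u2
  u2 = (rec X. a.(c.X)\{a,b,d})\{a,b,d} has moves deadlocked
LTS(Q): 3 reachable states
  v0 = a.(c.(rec X. a.(c.X)\{a,b,d}))\{a,b,d} has moves ··a··> v1
  v1 = (c.(rec X. a.(c.X)\{a,b,d}))\{a,b,d} has moves ··c··> v2
  v2 = (rec X. a.(c.X)\{a,b,d})\{a,b,d} has moves deadlocked
Coarsest stable partition (strong bisimilarity classes):
  B0 = {u0, v0}
  B1 = {u1, v1}
  B2 = {u2, v2}
u0 ∈ B0, v0 ∈ B0 → same block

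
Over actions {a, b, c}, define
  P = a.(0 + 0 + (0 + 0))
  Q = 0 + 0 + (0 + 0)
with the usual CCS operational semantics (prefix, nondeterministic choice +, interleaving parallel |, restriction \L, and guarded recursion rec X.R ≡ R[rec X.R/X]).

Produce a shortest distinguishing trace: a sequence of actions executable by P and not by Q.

Reachable graph of P (2 states):
  s0 = a.(0 + 0 + (0 + 0)) ⊢ =a=> s1
  s1 = 0 + 0 + (0 + 0) ⊢ ∅
Reachable graph of Q (1 states):
  t0 = 0 + 0 + (0 + 0) ⊢ ∅
Trace ⟨a⟩ through P, begin at {s0}:
  step 1 (a): {s1}
  P completes σ.
Trace ⟨a⟩ through Q, begin at {t0}:
  step 1 (a): ∅ (Q stuck)

a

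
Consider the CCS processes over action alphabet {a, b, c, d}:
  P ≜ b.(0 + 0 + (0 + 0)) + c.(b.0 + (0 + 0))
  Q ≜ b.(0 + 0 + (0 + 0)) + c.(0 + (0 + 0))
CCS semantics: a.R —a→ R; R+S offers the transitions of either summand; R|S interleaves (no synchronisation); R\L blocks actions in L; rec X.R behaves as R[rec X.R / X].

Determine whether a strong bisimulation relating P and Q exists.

LTS(P): 4 reachable states
  m0 = b.(0 + 0 + (0 + 0)) + c.(b.0 + (0 + 0)) ⊢ --b--▸ m1, --c--▸ m2
  m1 = 0 + 0 + (0 + 0) ⊢ (no moves)
  m2 = b.0 + (0 + 0) ⊢ --b--▸ m3
  m3 = 0 ⊢ (no moves)
LTS(Q): 3 reachable states
  n0 = b.(0 + 0 + (0 + 0)) + c.(0 + (0 + 0)) ⊢ --b--▸ n1, --c--▸ n2
  n1 = 0 + 0 + (0 + 0) ⊢ (no moves)
  n2 = 0 + (0 + 0) ⊢ (no moves)
Bisimilarity quotient blocks:
  B0 = {m0}
  B1 = {m2}
  B2 = {m1, m3, n1, n2}
  B3 = {n0}
m0 ∈ B0, n0 ∈ B3 → different blocks

not bisimilar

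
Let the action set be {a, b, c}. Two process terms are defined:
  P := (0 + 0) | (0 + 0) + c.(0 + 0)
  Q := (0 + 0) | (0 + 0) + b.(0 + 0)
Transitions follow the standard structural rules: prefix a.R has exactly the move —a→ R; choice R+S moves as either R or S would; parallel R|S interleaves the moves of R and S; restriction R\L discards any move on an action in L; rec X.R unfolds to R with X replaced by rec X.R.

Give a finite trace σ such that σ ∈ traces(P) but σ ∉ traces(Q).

LTS(P): 2 reachable states
  s0 = (0 + 0) | (0 + 0) + c.(0 + 0) | ··c··> s1
  s1 = 0 + 0 | stopped
LTS(Q): 2 reachable states
  t0 = (0 + 0) | (0 + 0) + b.(0 + 0) | ··b··> t1
  t1 = 0 + 0 | stopped
Executing c from P (initial set {s0}):
  step 1 (c): {s1}
  P completes σ.
Executing c from Q (initial set {t0}):
  step 1 (c): no successor for Q

c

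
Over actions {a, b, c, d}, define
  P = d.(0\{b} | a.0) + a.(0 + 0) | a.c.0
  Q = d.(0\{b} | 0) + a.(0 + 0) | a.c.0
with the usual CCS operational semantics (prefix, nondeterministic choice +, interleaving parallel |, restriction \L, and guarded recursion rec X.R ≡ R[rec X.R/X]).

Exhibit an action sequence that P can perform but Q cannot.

da

Reachable graph of P (8 states):
  m0 = d.(0\{b} | a.0) + a.(0 + 0) | a.c.0 → -a-> m1, -a-> m2, -d-> m3
  m1 = (0 + 0) | a.c.0 → -a-> m4
  m2 = a.(0 + 0) | c.0 → -a-> m4, -c-> m5
  m3 = 0\{b} | a.0 → -a-> m6
  m4 = (0 + 0) | c.0 → -c-> m7
  m5 = a.(0 + 0) | 0 → -a-> m7
  m6 = 0\{b} | 0 → stopped
  m7 = (0 + 0) | 0 → stopped
Reachable graph of Q (7 states):
  n0 = d.(0\{b} | 0) + a.(0 + 0) | a.c.0 → -a-> n1, -a-> n2, -d-> n3
  n1 = (0 + 0) | a.c.0 → -a-> n4
  n2 = a.(0 + 0) | c.0 → -a-> n4, -c-> n5
  n3 = 0\{b} | 0 → stopped
  n4 = (0 + 0) | c.0 → -c-> n6
  n5 = a.(0 + 0) | 0 → -a-> n6
  n6 = (0 + 0) | 0 → stopped
Trace ⟨da⟩ through P, begin at {m0}:
  step 1 (d): {m3}
  step 2 (a): {m6}
  P completes σ.
Trace ⟨da⟩ through Q, begin at {n0}:
  step 1 (d): {n3}
  step 2 (a): ∅  — Q cannot continue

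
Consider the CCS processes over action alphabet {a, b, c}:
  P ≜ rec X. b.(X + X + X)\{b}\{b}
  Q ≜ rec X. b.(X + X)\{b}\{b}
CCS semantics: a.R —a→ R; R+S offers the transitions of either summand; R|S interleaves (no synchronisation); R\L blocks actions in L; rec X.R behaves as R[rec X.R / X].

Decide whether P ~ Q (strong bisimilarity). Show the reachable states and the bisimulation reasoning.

P's transition system — 2 states:
  m0 = rec X. b.(X + X + X)\{b}\{b} has moves ··b··> m1
  m1 = ((rec X. b.(X + X + X)\{b}\{b}) + (rec X. b.(X + X + X)\{b}\{b}) + (rec X. b.(X + X + X)\{b}\{b}))\{b}\{b} has moves stopped
Q's transition system — 2 states:
  n0 = rec X. b.(X + X)\{b}\{b} has moves ··b··> n1
  n1 = ((rec X. b.(X + X)\{b}\{b}) + (rec X. b.(X + X)\{b}\{b}))\{b}\{b} has moves stopped
Coarsest stable partition (strong bisimilarity classes):
  B0 = {m0, n0}
  B1 = {m1, n1}
m0 ∈ B0, n0 ∈ B0 → same block

bisimilar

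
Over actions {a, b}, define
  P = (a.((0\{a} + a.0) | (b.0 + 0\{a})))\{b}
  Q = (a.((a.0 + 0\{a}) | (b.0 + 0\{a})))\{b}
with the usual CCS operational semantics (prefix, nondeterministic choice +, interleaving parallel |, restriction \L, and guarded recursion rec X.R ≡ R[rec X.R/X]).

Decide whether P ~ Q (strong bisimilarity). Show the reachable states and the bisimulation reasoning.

Reachable graph of P (3 states):
  m0 = (a.((0\{a} + a.0) | (b.0 + 0\{a})))\{b} → —a→ m1
  m1 = ((0\{a} + a.0) | (b.0 + 0\{a}))\{b} → —a→ m2
  m2 = (0 | (b.0 + 0\{a}))\{b} → stopped
Reachable graph of Q (3 states):
  n0 = (a.((a.0 + 0\{a}) | (b.0 + 0\{a})))\{b} → —a→ n1
  n1 = ((a.0 + 0\{a}) | (b.0 + 0\{a}))\{b} → —a→ n2
  n2 = (0 | (b.0 + 0\{a}))\{b} → stopped
Coarsest stable partition (strong bisimilarity classes):
  B0 = {m0, n0}
  B1 = {m1, n1}
  B2 = {m2, n2}
m0 ∈ B0, n0 ∈ B0 → same block

P ~ Q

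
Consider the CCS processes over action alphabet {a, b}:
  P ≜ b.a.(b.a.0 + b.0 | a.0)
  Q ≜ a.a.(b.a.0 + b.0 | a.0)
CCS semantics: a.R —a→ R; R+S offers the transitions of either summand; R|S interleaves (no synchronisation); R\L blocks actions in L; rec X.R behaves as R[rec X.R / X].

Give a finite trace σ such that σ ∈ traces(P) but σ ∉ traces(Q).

LTS(P): 8 reachable states
  s0 = b.a.(b.a.0 + b.0 | a.0) ⊢ --b--▸ s1
  s1 = a.(b.a.0 + b.0 | a.0) ⊢ --a--▸ s2
  s2 = b.a.0 + b.0 | a.0 ⊢ --a--▸ s3, --b--▸ s4, --b--▸ s5
  s3 = b.0 | 0 ⊢ --b--▸ s6
  s4 = 0 | a.0 ⊢ --a--▸ s6
  s5 = a.0 ⊢ --a--▸ s7
  s6 = 0 | 0 ⊢ deadlocked
  s7 = 0 ⊢ deadlocked
LTS(Q): 8 reachable states
  t0 = a.a.(b.a.0 + b.0 | a.0) ⊢ --a--▸ t1
  t1 = a.(b.a.0 + b.0 | a.0) ⊢ --a--▸ t2
  t2 = b.a.0 + b.0 | a.0 ⊢ --a--▸ t3, --b--▸ t4, --b--▸ t5
  t3 = b.0 | 0 ⊢ --b--▸ t6
  t4 = 0 | a.0 ⊢ --a--▸ t6
  t5 = a.0 ⊢ --a--▸ t7
  t6 = 0 | 0 ⊢ deadlocked
  t7 = 0 ⊢ deadlocked
Run σ = ⟨b⟩ on P: start {s0}
  [1] b ⇒ {s1}
  ✓ P
Run σ = ⟨b⟩ on Q: start {t0}
  [1] b ⇒ ∅  — Q cannot continue

b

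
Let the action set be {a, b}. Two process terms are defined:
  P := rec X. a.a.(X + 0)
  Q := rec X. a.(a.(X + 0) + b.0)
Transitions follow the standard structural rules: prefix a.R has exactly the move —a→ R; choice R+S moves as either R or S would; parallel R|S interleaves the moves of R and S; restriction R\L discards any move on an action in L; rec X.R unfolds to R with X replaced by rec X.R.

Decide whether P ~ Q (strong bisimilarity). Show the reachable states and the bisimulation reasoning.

not bisimilar

LTS(P): 3 reachable states
  m0 = rec X. a.a.(X + 0) has moves --a--▸ m1
  m1 = a.((rec X. a.a.(X + 0)) + 0) has moves --a--▸ m2
  m2 = (rec X. a.a.(X + 0)) + 0 has moves --a--▸ m1
LTS(Q): 4 reachable states
  n0 = rec X. a.(a.(X + 0) + b.0) has moves --a--▸ n1
  n1 = a.((rec X. a.(a.(X + 0) + b.0)) + 0) + b.0 has moves --a--▸ n2, --b--▸ n3
  n2 = (rec X. a.(a.(X + 0) + b.0)) + 0 has moves --a--▸ n1
  n3 = 0 has moves ∅
Partition-refinement fixed point:
  B0 = {m0, m1, m2}
  B1 = {n0, n2}
  B2 = {n1}
  B3 = {n3}
m0 ∈ B0, n0 ∈ B1 → different blocks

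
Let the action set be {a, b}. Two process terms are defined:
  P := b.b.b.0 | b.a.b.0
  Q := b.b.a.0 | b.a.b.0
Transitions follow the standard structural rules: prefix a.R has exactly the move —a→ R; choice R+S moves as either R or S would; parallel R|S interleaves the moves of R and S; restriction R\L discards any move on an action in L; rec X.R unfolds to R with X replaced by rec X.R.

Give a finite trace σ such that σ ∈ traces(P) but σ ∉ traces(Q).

bbbb

LTS(P): 16 reachable states
  p0 = b.b.b.0 | b.a.b.0 ⊢ —b→ p1, —b→ p2
  p1 = b.b.0 | b.a.b.0 ⊢ —b→ p3, —b→ p4
  p2 = b.b.b.0 | a.b.0 ⊢ —a→ p5, —b→ p4
  p3 = b.0 | b.a.b.0 ⊢ —b→ p6, —b→ p7
  p4 = b.b.0 | a.b.0 ⊢ —a→ p8, —b→ p7
  p5 = b.b.b.0 | b.0 ⊢ —b→ p8, —b→ p9
  p6 = 0 | b.a.b.0 ⊢ —b→ p10
  p7 = b.0 | a.b.0 ⊢ —a→ p11, —b→ p10
  p8 = b.b.0 | b.0 ⊢ —b→ p11, —b→ p12
  p9 = b.b.b.0 | 0 ⊢ —b→ p12
  p10 = 0 | a.b.0 ⊢ —a→ p13
  p11 = b.0 | b.0 ⊢ —b→ p13, —b→ p14
  p12 = b.b.0 | 0 ⊢ —b→ p14
  p13 = 0 | b.0 ⊢ —b→ p15
  p14 = b.0 | 0 ⊢ —b→ p15
  p15 = 0 | 0 ⊢ deadlocked
LTS(Q): 16 reachable states
  q0 = b.b.a.0 | b.a.b.0 ⊢ —b→ q1, —b→ q2
  q1 = b.a.0 | b.a.b.0 ⊢ —b→ q3, —b→ q4
  q2 = b.b.a.0 | a.b.0 ⊢ —a→ q5, —b→ q4
  q3 = a.0 | b.a.b.0 ⊢ —a→ q6, —b→ q7
  q4 = b.a.0 | a.b.0 ⊢ —a→ q8, —b→ q7
  q5 = b.b.a.0 | b.0 ⊢ —b→ q8, —b→ q9
  q6 = 0 | b.a.b.0 ⊢ —b→ q10
  q7 = a.0 | a.b.0 ⊢ —a→ q10, —a→ q11
  q8 = b.a.0 | b.0 ⊢ —b→ q11, —b→ q12
  q9 = b.b.a.0 | 0 ⊢ —b→ q12
  q10 = 0 | a.b.0 ⊢ —a→ q13
  q11 = a.0 | b.0 ⊢ —a→ q13, —b→ q14
  q12 = b.a.0 | 0 ⊢ —b→ q14
  q13 = 0 | b.0 ⊢ —b→ q15
  q14 = a.0 | 0 ⊢ —a→ q15
  q15 = 0 | 0 ⊢ deadlocked
Run σ = ⟨bbbb⟩ on P: start {p0}
  [1] b ⇒ {p1, p2}
  [2] b ⇒ {p3, p4}
  [3] b ⇒ {p6, p7}
  [4] b ⇒ {p10}
  — P admits the full trace.
Run σ = ⟨bbbb⟩ on Q: start {q0}
  [1] b ⇒ {q1, q2}
  [2] b ⇒ {q3, q4}
  [3] b ⇒ {q7}
  [4] b ⇒ ∅ (Q stuck)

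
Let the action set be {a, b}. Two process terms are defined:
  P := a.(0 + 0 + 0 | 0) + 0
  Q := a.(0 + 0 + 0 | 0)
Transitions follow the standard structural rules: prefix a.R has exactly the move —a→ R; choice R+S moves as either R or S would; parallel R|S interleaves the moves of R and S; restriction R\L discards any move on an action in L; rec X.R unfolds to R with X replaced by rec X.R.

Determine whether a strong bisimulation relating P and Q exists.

Reachable graph of P (2 states):
  s0 = a.(0 + 0 + 0 | 0) + 0 → --a--▸ s1
  s1 = 0 + 0 + 0 | 0 → (no moves)
Reachable graph of Q (2 states):
  t0 = a.(0 + 0 + 0 | 0) → --a--▸ t1
  t1 = 0 + 0 + 0 | 0 → (no moves)
Coarsest stable partition (strong bisimilarity classes):
  B0 = {s0, t0}
  B1 = {s1, t1}
s0 ∈ B0, t0 ∈ B0 → same block

bisimilar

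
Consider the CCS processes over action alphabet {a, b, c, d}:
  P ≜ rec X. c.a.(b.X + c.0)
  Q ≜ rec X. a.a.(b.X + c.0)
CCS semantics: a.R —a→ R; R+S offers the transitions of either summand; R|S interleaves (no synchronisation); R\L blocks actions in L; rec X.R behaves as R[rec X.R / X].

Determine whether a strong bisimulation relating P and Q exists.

not bisimilar

P's transition system — 4 states:
  p0 = rec X. c.a.(b.X + c.0) | ··c··> p1
  p1 = a.(b.(rec X. c.a.(b.X + c.0)) + c.0) | ··a··> p2
  p2 = b.(rec X. c.a.(b.X + c.0)) + c.0 | ··b··> p0, ··c··> p3
  p3 = 0 | deadlocked
Q's transition system — 4 states:
  q0 = rec X. a.a.(b.X + c.0) | ··a··> q1
  q1 = a.(b.(rec X. a.a.(b.X + c.0)) + c.0) | ··a··> q2
  q2 = b.(rec X. a.a.(b.X + c.0)) + c.0 | ··b··> q0, ··c··> q3
  q3 = 0 | deadlocked
Partition-refinement fixed point:
  B0 = {p0}
  B1 = {p1}
  B2 = {p2}
  B3 = {p3, q3}
  B4 = {q0}
  B5 = {q1}
  B6 = {q2}
p0 ∈ B0, q0 ∈ B4 → different blocks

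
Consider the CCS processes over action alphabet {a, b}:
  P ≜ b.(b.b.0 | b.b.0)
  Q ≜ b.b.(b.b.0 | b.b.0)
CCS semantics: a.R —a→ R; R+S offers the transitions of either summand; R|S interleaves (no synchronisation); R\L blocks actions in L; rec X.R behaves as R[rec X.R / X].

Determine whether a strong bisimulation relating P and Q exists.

LTS(P): 10 reachable states
  s0 = b.(b.b.0 | b.b.0) ⊢ ··b··> s1
  s1 = b.b.0 | b.b.0 ⊢ ··b··> s2, ··b··> s3
  s2 = b.0 | b.b.0 ⊢ ··b··> s4, ··b··> s5
  s3 = b.b.0 | b.0 ⊢ ··b··> s5, ··b··> s6
  s4 = 0 | b.b.0 ⊢ ··b··> s7
  s5 = b.0 | b.0 ⊢ ··b··> s7, ··b··> s8
  s6 = b.b.0 | 0 ⊢ ··b··> s8
  s7 = 0 | b.0 ⊢ ··b··> s9
  s8 = b.0 | 0 ⊢ ··b··> s9
  s9 = 0 | 0 ⊢ ·
LTS(Q): 11 reachable states
  t0 = b.b.(b.b.0 | b.b.0) ⊢ ··b··> t1
  t1 = b.(b.b.0 | b.b.0) ⊢ ··b··> t2
  t2 = b.b.0 | b.b.0 ⊢ ··b··> t3, ··b··> t4
  t3 = b.0 | b.b.0 ⊢ ··b··> t5, ··b··> t6
  t4 = b.b.0 | b.0 ⊢ ··b··> t6, ··b··> t7
  t5 = 0 | b.b.0 ⊢ ··b··> t8
  t6 = b.0 | b.0 ⊢ ··b··> t8, ··b··> t9
  t7 = b.b.0 | 0 ⊢ ··b··> t9
  t8 = 0 | b.0 ⊢ ··b··> t10
  t9 = b.0 | 0 ⊢ ··b··> t10
  t10 = 0 | 0 ⊢ ·
Bisimilarity quotient blocks:
  B0 = {s0, t1}
  B1 = {s1, t2}
  B2 = {s2, s3, t3, t4}
  B3 = {s4, s5, s6, t5, t6, t7}
  B4 = {s7, s8, t8, t9}
  B5 = {s9, t10}
  B6 = {t0}
s0 ∈ B0, t0 ∈ B6 → different blocks

NO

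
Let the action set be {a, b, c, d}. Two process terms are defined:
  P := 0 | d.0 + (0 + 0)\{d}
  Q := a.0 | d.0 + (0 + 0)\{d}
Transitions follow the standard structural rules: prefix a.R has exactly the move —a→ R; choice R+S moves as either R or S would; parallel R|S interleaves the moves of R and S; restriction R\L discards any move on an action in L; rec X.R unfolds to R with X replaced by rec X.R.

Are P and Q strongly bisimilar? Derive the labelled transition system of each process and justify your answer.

Reachable graph of P (2 states):
  p0 = 0 | d.0 + (0 + 0)\{d} → -d-> p1
  p1 = 0 | 0 → ·
Reachable graph of Q (4 states):
  q0 = a.0 | d.0 + (0 + 0)\{d} → -a-> q1, -d-> q2
  q1 = 0 | d.0 → -d-> q3
  q2 = a.0 | 0 → -a-> q3
  q3 = 0 | 0 → ·
Partition-refinement fixed point:
  B0 = {p0, q1}
  B1 = {p1, q3}
  B2 = {q0}
  B3 = {q2}
p0 ∈ B0, q0 ∈ B2 → different blocks

P ≁ Q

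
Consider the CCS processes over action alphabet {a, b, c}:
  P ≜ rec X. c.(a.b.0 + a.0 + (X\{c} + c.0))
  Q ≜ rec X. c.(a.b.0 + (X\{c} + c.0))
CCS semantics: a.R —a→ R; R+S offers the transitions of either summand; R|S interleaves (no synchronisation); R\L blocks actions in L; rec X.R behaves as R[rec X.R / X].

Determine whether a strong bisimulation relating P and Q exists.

P ≁ Q

P's transition system — 4 states:
  m0 = rec X. c.(a.b.0 + a.0 + (X\{c} + c.0)) → --c--▸ m1
  m1 = a.b.0 + a.0 + ((rec X. c.(a.b.0 + a.0 + (X\{c} + c.0)))\{c} + c.0) → --a--▸ m2, --a--▸ m3, --c--▸ m2
  m2 = 0 → ∅
  m3 = b.0 → --b--▸ m2
Q's transition system — 4 states:
  n0 = rec X. c.(a.b.0 + (X\{c} + c.0)) → --c--▸ n1
  n1 = a.b.0 + ((rec X. c.(a.b.0 + (X\{c} + c.0)))\{c} + c.0) → --a--▸ n2, --c--▸ n3
  n2 = b.0 → --b--▸ n3
  n3 = 0 → ∅
Partition-refinement fixed point:
  B0 = {m0}
  B1 = {m1}
  B2 = {m3, n2}
  B3 = {m2, n3}
  B4 = {n0}
  B5 = {n1}
m0 ∈ B0, n0 ∈ B4 → different blocks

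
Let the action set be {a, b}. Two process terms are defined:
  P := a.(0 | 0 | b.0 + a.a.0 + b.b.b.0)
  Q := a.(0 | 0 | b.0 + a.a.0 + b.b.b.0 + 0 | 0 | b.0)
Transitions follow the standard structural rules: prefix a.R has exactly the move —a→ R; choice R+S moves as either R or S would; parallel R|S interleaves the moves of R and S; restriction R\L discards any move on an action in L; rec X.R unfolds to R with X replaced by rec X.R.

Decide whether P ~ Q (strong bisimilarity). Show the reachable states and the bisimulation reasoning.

P's transition system — 7 states:
  p0 = a.(0 | 0 | b.0 + a.a.0 + b.b.b.0) has moves --a--▸ p1
  p1 = 0 | 0 | b.0 + a.a.0 + b.b.b.0 has moves --a--▸ p2, --b--▸ p3, --b--▸ p4
  p2 = a.0 has moves --a--▸ p5
  p3 = 0 | 0 | 0 has moves stopped
  p4 = b.b.0 has moves --b--▸ p6
  p5 = 0 has moves stopped
  p6 = b.0 has moves --b--▸ p5
Q's transition system — 7 states:
  q0 = a.(0 | 0 | b.0 + a.a.0 + b.b.b.0 + 0 | 0 | b.0) has moves --a--▸ q1
  q1 = 0 | 0 | b.0 + a.a.0 + b.b.b.0 + 0 | 0 | b.0 has moves --a--▸ q2, --b--▸ q3, --b--▸ q4
  q2 = a.0 has moves --a--▸ q5
  q3 = 0 | 0 | 0 has moves stopped
  q4 = b.b.0 has moves --b--▸ q6
  q5 = 0 has moves stopped
  q6 = b.0 has moves --b--▸ q5
Bisimilarity quotient blocks:
  B0 = {p0, q0}
  B1 = {p1, q1}
  B2 = {p4, q4}
  B3 = {p6, q6}
  B4 = {p3, p5, q3, q5}
  B5 = {p2, q2}
p0 ∈ B0, q0 ∈ B0 → same block

bisimilar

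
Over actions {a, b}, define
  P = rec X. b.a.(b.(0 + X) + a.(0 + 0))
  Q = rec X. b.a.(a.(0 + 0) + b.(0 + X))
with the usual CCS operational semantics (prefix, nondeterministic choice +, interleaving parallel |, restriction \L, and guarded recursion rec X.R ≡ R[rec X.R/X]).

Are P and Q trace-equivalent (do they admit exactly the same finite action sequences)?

YES

Reachable graph of P (5 states):
  p0 = rec X. b.a.(b.(0 + X) + a.(0 + 0)) has moves --b--▸ p1
  p1 = a.(b.(0 + (rec X. b.a.(b.(0 + X) + a.(0 + 0)))) + a.(0 + 0)) has moves --a--▸ p2
  p2 = b.(0 + (rec X. b.a.(b.(0 + X) + a.(0 + 0)))) + a.(0 + 0) has moves --a--▸ p3, --b--▸ p4
  p3 = 0 + 0 has moves ·
  p4 = 0 + (rec X. b.a.(b.(0 + X) + a.(0 + 0))) has moves --b--▸ p1
Reachable graph of Q (5 states):
  q0 = rec X. b.a.(a.(0 + 0) + b.(0 + X)) has moves --b--▸ q1
  q1 = a.(a.(0 + 0) + b.(0 + (rec X. b.a.(a.(0 + 0) + b.(0 + X))))) has moves --a--▸ q2
  q2 = a.(0 + 0) + b.(0 + (rec X. b.a.(a.(0 + 0) + b.(0 + X)))) has moves --a--▸ q3, --b--▸ q4
  q3 = 0 + 0 has moves ·
  q4 = 0 + (rec X. b.a.(a.(0 + 0) + b.(0 + X))) has moves --b--▸ q1
Partition-refinement fixed point:
  B0 = {p0, p4, q0, q4}
  B1 = {p1, q1}
  B2 = {p2, q2}
  B3 = {p3, q3}
p0 ∈ B0, q0 ∈ B0 → same block
Bisimilar ⇒ trace-equivalent.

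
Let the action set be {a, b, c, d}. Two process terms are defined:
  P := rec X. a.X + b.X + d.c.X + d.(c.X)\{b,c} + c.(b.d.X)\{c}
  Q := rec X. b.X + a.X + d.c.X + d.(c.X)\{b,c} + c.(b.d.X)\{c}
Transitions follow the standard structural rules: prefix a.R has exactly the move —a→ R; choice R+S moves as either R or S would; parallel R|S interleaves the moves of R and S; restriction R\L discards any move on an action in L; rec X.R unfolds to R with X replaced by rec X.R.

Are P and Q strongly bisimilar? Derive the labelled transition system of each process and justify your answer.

LTS(P): 8 reachable states
  p0 = rec X. a.X + b.X + d.c.X + d.(c.X)\{b,c} + c.(b.d.X)\{c} → ··a··> p0, ··b··> p0, ··c··> p1, ··d··> p2, ··d··> p3
  p1 = (b.d.(rec X. a.X + b.X + d.c.X + d.(c.X)\{b,c} + c.(b.d.X)\{c}))\{c} → ··b··> p4
  p2 = (c.(rec X. a.X + b.X + d.c.X + d.(c.X)\{b,c} + c.(b.d.X)\{c}))\{b,c} → deadlocked
  p3 = c.(rec X. a.X + b.X + d.c.X + d.(c.X)\{b,c} + c.(b.d.X)\{c}) → ··c··> p0
  p4 = (d.(rec X. a.X + b.X + d.c.X + d.(c.X)\{b,c} + c.(b.d.X)\{c}))\{c} → ··d··> p5
  p5 = (rec X. a.X + b.X + d.c.X + d.(c.X)\{b,c} + c.(b.d.X)\{c})\{c} → ··a··> p5, ··b··> p5, ··d··> p6, ··d··> p7
  p6 = (c.(rec X. a.X + b.X + d.c.X + d.(c.X)\{b,c} + c.(b.d.X)\{c}))\{b,c}\{c} → deadlocked
  p7 = (c.(rec X. a.X + b.X + d.c.X + d.(c.X)\{b,c} + c.(b.d.X)\{c}))\{c} → deadlocked
LTS(Q): 8 reachable states
  q0 = rec X. b.X + a.X + d.c.X + d.(c.X)\{b,c} + c.(b.d.X)\{c} → ··a··> q0, ··b··> q0, ··c··> q1, ··d··> q2, ··d··> q3
  q1 = (b.d.(rec X. b.X + a.X + d.c.X + d.(c.X)\{b,c} + c.(b.d.X)\{c}))\{c} → ··b··> q4
  q2 = (c.(rec X. b.X + a.X + d.c.X + d.(c.X)\{b,c} + c.(b.d.X)\{c}))\{b,c} → deadlocked
  q3 = c.(rec X. b.X + a.X + d.c.X + d.(c.X)\{b,c} + c.(b.d.X)\{c}) → ··c··> q0
  q4 = (d.(rec X. b.X + a.X + d.c.X + d.(c.X)\{b,c} + c.(b.d.X)\{c}))\{c} → ··d··> q5
  q5 = (rec X. b.X + a.X + d.c.X + d.(c.X)\{b,c} + c.(b.d.X)\{c})\{c} → ··a··> q5, ··b··> q5, ··d··> q6, ··d··> q7
  q6 = (c.(rec X. b.X + a.X + d.c.X + d.(c.X)\{b,c} + c.(b.d.X)\{c}))\{b,c}\{c} → deadlocked
  q7 = (c.(rec X. b.X + a.X + d.c.X + d.(c.X)\{b,c} + c.(b.d.X)\{c}))\{c} → deadlocked
Coarsest stable partition (strong bisimilarity classes):
  B0 = {p0, q0}
  B1 = {p2, p6, p7, q2, q6, q7}
  B2 = {p1, q1}
  B3 = {p4, q4}
  B4 = {p5, q5}
  B5 = {p3, q3}
p0 ∈ B0, q0 ∈ B0 → same block

P ~ Q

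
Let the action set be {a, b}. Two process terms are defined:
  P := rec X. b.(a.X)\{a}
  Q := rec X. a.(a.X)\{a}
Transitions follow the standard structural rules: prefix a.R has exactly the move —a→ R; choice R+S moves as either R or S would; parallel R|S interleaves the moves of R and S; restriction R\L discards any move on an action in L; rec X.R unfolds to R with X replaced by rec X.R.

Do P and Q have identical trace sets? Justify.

NO — witness ⟨b⟩

Reachable graph of P (2 states):
  p0 = rec X. b.(a.X)\{a} has moves —b→ p1
  p1 = (a.(rec X. b.(a.X)\{a}))\{a} has moves stopped
Reachable graph of Q (2 states):
  q0 = rec X. a.(a.X)\{a} has moves —a→ q1
  q1 = (a.(rec X. a.(a.X)\{a}))\{a} has moves stopped
Trace ⟨b⟩ through P, begin at {p0}:
  step 1 (b): {p1}
  ✓ P
Trace ⟨b⟩ through Q, begin at {q0}:
  step 1 (b): ∅  — Q cannot continue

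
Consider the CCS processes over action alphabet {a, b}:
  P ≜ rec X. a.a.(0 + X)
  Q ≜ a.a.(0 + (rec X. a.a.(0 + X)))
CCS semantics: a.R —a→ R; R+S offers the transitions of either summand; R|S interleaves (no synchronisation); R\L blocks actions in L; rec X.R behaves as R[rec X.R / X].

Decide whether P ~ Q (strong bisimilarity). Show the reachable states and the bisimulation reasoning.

P ~ Q

LTS(P): 3 reachable states
  p0 = rec X. a.a.(0 + X) ⊢ --a--▸ p1
  p1 = a.(0 + (rec X. a.a.(0 + X))) ⊢ --a--▸ p2
  p2 = 0 + (rec X. a.a.(0 + X)) ⊢ --a--▸ p1
LTS(Q): 3 reachable states
  q0 = a.a.(0 + (rec X. a.a.(0 + X))) ⊢ --a--▸ q1
  q1 = a.(0 + (rec X. a.a.(0 + X))) ⊢ --a--▸ q2
  q2 = 0 + (rec X. a.a.(0 + X)) ⊢ --a--▸ q1
Partition-refinement fixed point:
  B0 = {p0, p1, p2, q0, q1, q2}
p0 ∈ B0, q0 ∈ B0 → same block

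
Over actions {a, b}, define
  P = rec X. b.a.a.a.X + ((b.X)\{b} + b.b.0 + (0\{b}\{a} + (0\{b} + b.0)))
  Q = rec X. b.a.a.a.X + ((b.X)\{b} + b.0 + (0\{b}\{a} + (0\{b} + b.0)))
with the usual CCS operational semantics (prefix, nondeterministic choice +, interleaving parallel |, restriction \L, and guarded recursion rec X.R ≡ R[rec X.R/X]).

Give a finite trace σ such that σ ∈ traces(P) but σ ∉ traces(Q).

bb

Reachable graph of P (6 states):
  p0 = rec X. b.a.a.a.X + ((b.X)\{b} + b.b.0 + (0\{b}\{a} + (0\{b} + b.0))) ⊢ -b-> p1, -b-> p2, -b-> p3
  p1 = 0 ⊢ ∅
  p2 = a.a.a.(rec X. b.a.a.a.X + ((b.X)\{b} + b.b.0 + (0\{b}\{a} + (0\{b} + b.0)))) ⊢ -a-> p4
  p3 = b.0 ⊢ -b-> p1
  p4 = a.a.(rec X. b.a.a.a.X + ((b.X)\{b} + b.b.0 + (0\{b}\{a} + (0\{b} + b.0)))) ⊢ -a-> p5
  p5 = a.(rec X. b.a.a.a.X + ((b.X)\{b} + b.b.0 + (0\{b}\{a} + (0\{b} + b.0)))) ⊢ -a-> p0
Reachable graph of Q (5 states):
  q0 = rec X. b.a.a.a.X + ((b.X)\{b} + b.0 + (0\{b}\{a} + (0\{b} + b.0))) ⊢ -b-> q1, -b-> q2
  q1 = 0 ⊢ ∅
  q2 = a.a.a.(rec X. b.a.a.a.X + ((b.X)\{b} + b.0 + (0\{b}\{a} + (0\{b} + b.0)))) ⊢ -a-> q3
  q3 = a.a.(rec X. b.a.a.a.X + ((b.X)\{b} + b.0 + (0\{b}\{a} + (0\{b} + b.0)))) ⊢ -a-> q4
  q4 = a.(rec X. b.a.a.a.X + ((b.X)\{b} + b.0 + (0\{b}\{a} + (0\{b} + b.0)))) ⊢ -a-> q0
Run σ = ⟨bb⟩ on P: start {p0}
  after b @ step 1: {p1, p2, p3}
  after b @ step 2: {p1}
  — P admits the full trace.
Run σ = ⟨bb⟩ on Q: start {q0}
  after b @ step 1: {q1, q2}
  after b @ step 2: no successor for Q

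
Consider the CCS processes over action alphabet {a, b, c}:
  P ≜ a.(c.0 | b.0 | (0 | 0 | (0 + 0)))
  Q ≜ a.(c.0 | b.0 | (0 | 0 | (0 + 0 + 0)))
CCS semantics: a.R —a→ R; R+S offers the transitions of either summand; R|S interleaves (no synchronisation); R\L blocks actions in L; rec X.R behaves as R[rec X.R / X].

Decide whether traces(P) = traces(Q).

P's transition system — 5 states:
  p0 = a.(c.0 | b.0 | (0 | 0 | (0 + 0))) ⊢ =a=> p1
  p1 = c.0 | b.0 | (0 | 0 | (0 + 0)) ⊢ =b=> p2, =c=> p3
  p2 = c.0 | 0 | (0 | 0 | (0 + 0)) ⊢ =c=> p4
  p3 = 0 | b.0 | (0 | 0 | (0 + 0)) ⊢ =b=> p4
  p4 = 0 | 0 | (0 | 0 | (0 + 0)) ⊢ stopped
Q's transition system — 5 states:
  q0 = a.(c.0 | b.0 | (0 | 0 | (0 + 0 + 0))) ⊢ =a=> q1
  q1 = c.0 | b.0 | (0 | 0 | (0 + 0 + 0)) ⊢ =b=> q2, =c=> q3
  q2 = c.0 | 0 | (0 | 0 | (0 + 0 + 0)) ⊢ =c=> q4
  q3 = 0 | b.0 | (0 | 0 | (0 + 0 + 0)) ⊢ =b=> q4
  q4 = 0 | 0 | (0 | 0 | (0 + 0 + 0)) ⊢ stopped
Bisimilarity quotient blocks:
  B0 = {p0, q0}
  B1 = {p1, q1}
  B2 = {p2, q2}
  B3 = {p4, q4}
  B4 = {p3, q3}
p0 ∈ B0, q0 ∈ B0 → same block
Bisimilar ⇒ trace-equivalent.

traces(P) = traces(Q)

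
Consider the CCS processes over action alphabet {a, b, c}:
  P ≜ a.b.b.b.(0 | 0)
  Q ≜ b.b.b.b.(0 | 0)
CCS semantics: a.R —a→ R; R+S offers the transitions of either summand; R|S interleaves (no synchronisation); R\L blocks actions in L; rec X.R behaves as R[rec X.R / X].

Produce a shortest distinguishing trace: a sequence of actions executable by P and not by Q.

Reachable graph of P (5 states):
  m0 = a.b.b.b.(0 | 0) | ··a··> m1
  m1 = b.b.b.(0 | 0) | ··b··> m2
  m2 = b.b.(0 | 0) | ··b··> m3
  m3 = b.(0 | 0) | ··b··> m4
  m4 = 0 | 0 | stopped
Reachable graph of Q (5 states):
  n0 = b.b.b.b.(0 | 0) | ··b··> n1
  n1 = b.b.b.(0 | 0) | ··b··> n2
  n2 = b.b.(0 | 0) | ··b··> n3
  n3 = b.(0 | 0) | ··b··> n4
  n4 = 0 | 0 | stopped
Executing a from P (initial set {m0}):
  step 1 (a): {m1}
  — P admits the full trace.
Executing a from Q (initial set {n0}):
  step 1 (a): ∅  — Q cannot continue

a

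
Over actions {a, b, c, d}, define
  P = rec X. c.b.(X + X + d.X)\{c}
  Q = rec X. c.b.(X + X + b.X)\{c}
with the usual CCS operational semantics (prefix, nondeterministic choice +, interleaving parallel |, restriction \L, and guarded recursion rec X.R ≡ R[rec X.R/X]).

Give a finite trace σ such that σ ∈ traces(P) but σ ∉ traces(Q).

Reachable graph of P (4 states):
  p0 = rec X. c.b.(X + X + d.X)\{c} has moves —c→ p1
  p1 = b.((rec X. c.b.(X + X + d.X)\{c}) + (rec X. c.b.(X + X + d.X)\{c}) + d.(rec X. c.b.(X + X + d.X)\{c}))\{c} has moves —b→ p2
  p2 = ((rec X. c.b.(X + X + d.X)\{c}) + (rec X. c.b.(X + X + d.X)\{c}) + d.(rec X. c.b.(X + X + d.X)\{c}))\{c} has moves —d→ p3
  p3 = (rec X. c.b.(X + X + d.X)\{c})\{c} has moves (no moves)
Reachable graph of Q (4 states):
  q0 = rec X. c.b.(X + X + b.X)\{c} has moves —c→ q1
  q1 = b.((rec X. c.b.(X + X + b.X)\{c}) + (rec X. c.b.(X + X + b.X)\{c}) + b.(rec X. c.b.(X + X + b.X)\{c}))\{c} has moves —b→ q2
  q2 = ((rec X. c.b.(X + X + b.X)\{c}) + (rec X. c.b.(X + X + b.X)\{c}) + b.(rec X. c.b.(X + X + b.X)\{c}))\{c} has moves —b→ q3
  q3 = (rec X. c.b.(X + X + b.X)\{c})\{c} has moves (no moves)
Executing cbd from P (initial set {p0}):
  [1] c ⇒ {p1}
  [2] b ⇒ {p2}
  [3] d ⇒ {p3}
  ✓ P
Executing cbd from Q (initial set {q0}):
  [1] c ⇒ {q1}
  [2] b ⇒ {q2}
  [3] d ⇒ ∅  — Q cannot continue

cbd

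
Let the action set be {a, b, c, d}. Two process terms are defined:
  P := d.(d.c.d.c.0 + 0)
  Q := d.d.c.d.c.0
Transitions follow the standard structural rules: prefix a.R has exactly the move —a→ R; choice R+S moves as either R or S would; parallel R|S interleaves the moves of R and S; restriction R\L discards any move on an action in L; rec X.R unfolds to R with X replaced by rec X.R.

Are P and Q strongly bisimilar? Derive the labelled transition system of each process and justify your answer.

bisimilar

P's transition system — 6 states:
  p0 = d.(d.c.d.c.0 + 0) | --d--▸ p1
  p1 = d.c.d.c.0 + 0 | --d--▸ p2
  p2 = c.d.c.0 | --c--▸ p3
  p3 = d.c.0 | --d--▸ p4
  p4 = c.0 | --c--▸ p5
  p5 = 0 | deadlocked
Q's transition system — 6 states:
  q0 = d.d.c.d.c.0 | --d--▸ q1
  q1 = d.c.d.c.0 | --d--▸ q2
  q2 = c.d.c.0 | --c--▸ q3
  q3 = d.c.0 | --d--▸ q4
  q4 = c.0 | --c--▸ q5
  q5 = 0 | deadlocked
Bisimilarity quotient blocks:
  B0 = {p0, q0}
  B1 = {p1, q1}
  B2 = {p2, q2}
  B3 = {p3, q3}
  B4 = {p4, q4}
  B5 = {p5, q5}
p0 ∈ B0, q0 ∈ B0 → same block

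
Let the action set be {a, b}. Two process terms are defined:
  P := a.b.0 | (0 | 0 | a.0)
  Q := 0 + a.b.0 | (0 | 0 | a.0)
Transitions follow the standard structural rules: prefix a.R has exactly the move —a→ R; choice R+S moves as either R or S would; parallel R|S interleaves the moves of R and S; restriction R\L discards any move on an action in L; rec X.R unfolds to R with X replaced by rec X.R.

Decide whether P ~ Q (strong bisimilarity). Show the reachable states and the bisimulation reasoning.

Reachable graph of P (6 states):
  p0 = a.b.0 | (0 | 0 | a.0) → =a=> p1, =a=> p2
  p1 = a.b.0 | (0 | 0 | 0) → =a=> p3
  p2 = b.0 | (0 | 0 | a.0) → =a=> p3, =b=> p4
  p3 = b.0 | (0 | 0 | 0) → =b=> p5
  p4 = 0 | (0 | 0 | a.0) → =a=> p5
  p5 = 0 | (0 | 0 | 0) → deadlocked
Reachable graph of Q (6 states):
  q0 = 0 + a.b.0 | (0 | 0 | a.0) → =a=> q1, =a=> q2
  q1 = a.b.0 | (0 | 0 | 0) → =a=> q3
  q2 = b.0 | (0 | 0 | a.0) → =a=> q3, =b=> q4
  q3 = b.0 | (0 | 0 | 0) → =b=> q5
  q4 = 0 | (0 | 0 | a.0) → =a=> q5
  q5 = 0 | (0 | 0 | 0) → deadlocked
Bisimilarity quotient blocks:
  B0 = {p0, q0}
  B1 = {p1, q1}
  B2 = {p3, q3}
  B3 = {p5, q5}
  B4 = {p2, q2}
  B5 = {p4, q4}
p0 ∈ B0, q0 ∈ B0 → same block

bisimilar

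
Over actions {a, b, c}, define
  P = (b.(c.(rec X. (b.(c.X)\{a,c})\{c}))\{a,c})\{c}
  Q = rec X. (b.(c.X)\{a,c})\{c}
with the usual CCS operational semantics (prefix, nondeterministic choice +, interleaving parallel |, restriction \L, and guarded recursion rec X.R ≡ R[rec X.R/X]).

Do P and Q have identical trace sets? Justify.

Reachable graph of P (2 states):
  u0 = (b.(c.(rec X. (b.(c.X)\{a,c})\{c}))\{a,c})\{c} has moves ··b··> u1
  u1 = (c.(rec X. (b.(c.X)\{a,c})\{c}))\{a,c}\{c} has moves ·
Reachable graph of Q (2 states):
  v0 = rec X. (b.(c.X)\{a,c})\{c} has moves ··b··> v1
  v1 = (c.(rec X. (b.(c.X)\{a,c})\{c}))\{a,c}\{c} has moves ·
Partition-refinement fixed point:
  B0 = {u0, v0}
  B1 = {u1, v1}
u0 ∈ B0, v0 ∈ B0 → same block
Bisimilar ⇒ trace-equivalent.

trace-equivalent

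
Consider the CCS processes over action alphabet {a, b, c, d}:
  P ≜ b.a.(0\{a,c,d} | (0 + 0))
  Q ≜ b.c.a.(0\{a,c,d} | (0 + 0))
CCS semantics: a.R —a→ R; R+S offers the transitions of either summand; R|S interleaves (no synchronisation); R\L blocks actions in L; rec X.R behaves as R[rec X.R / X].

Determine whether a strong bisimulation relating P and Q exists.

P ≁ Q

P's transition system — 3 states:
  u0 = b.a.(0\{a,c,d} | (0 + 0)) :: -b-> u1
  u1 = a.(0\{a,c,d} | (0 + 0)) :: -a-> u2
  u2 = 0\{a,c,d} | (0 + 0) :: ·
Q's transition system — 4 states:
  v0 = b.c.a.(0\{a,c,d} | (0 + 0)) :: -b-> v1
  v1 = c.a.(0\{a,c,d} | (0 + 0)) :: -c-> v2
  v2 = a.(0\{a,c,d} | (0 + 0)) :: -a-> v3
  v3 = 0\{a,c,d} | (0 + 0) :: ·
Bisimilarity quotient blocks:
  B0 = {u0}
  B1 = {u1, v2}
  B2 = {u2, v3}
  B3 = {v0}
  B4 = {v1}
u0 ∈ B0, v0 ∈ B3 → different blocks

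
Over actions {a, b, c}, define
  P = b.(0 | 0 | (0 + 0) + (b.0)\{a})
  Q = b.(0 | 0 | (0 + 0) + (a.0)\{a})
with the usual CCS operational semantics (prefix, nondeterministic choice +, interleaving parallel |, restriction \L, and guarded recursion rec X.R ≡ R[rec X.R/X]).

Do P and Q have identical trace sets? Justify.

NO — witness ⟨bb⟩

LTS(P): 3 reachable states
  s0 = b.(0 | 0 | (0 + 0) + (b.0)\{a}) :: -b-> s1
  s1 = 0 | 0 | (0 + 0) + (b.0)\{a} :: -b-> s2
  s2 = 0\{a} :: ·
LTS(Q): 2 reachable states
  t0 = b.(0 | 0 | (0 + 0) + (a.0)\{a}) :: -b-> t1
  t1 = 0 | 0 | (0 + 0) + (a.0)\{a} :: ·
Run σ = ⟨bb⟩ on P: start {s0}
  [1] b ⇒ {s1}
  [2] b ⇒ {s2}
  P completes σ.
Run σ = ⟨bb⟩ on Q: start {t0}
  [1] b ⇒ {t1}
  [2] b ⇒ no successor for Q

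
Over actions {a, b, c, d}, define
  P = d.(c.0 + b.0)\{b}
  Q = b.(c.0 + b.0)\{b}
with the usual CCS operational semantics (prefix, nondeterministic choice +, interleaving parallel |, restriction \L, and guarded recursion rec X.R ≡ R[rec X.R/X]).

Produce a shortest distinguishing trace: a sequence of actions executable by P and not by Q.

d

LTS(P): 3 reachable states
  s0 = d.(c.0 + b.0)\{b} | =d=> s1
  s1 = (c.0 + b.0)\{b} | =c=> s2
  s2 = 0\{b} | (no moves)
LTS(Q): 3 reachable states
  t0 = b.(c.0 + b.0)\{b} | =b=> t1
  t1 = (c.0 + b.0)\{b} | =c=> t2
  t2 = 0\{b} | (no moves)
Executing d from P (initial set {s0}):
  step 1 (d): {s1}
  ✓ P
Executing d from Q (initial set {t0}):
  step 1 (d): ∅  — Q cannot continue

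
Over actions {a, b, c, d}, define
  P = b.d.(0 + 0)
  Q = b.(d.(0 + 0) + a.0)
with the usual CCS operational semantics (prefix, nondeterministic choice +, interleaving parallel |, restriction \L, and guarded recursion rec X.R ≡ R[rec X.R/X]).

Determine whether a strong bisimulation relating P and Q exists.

NO

Reachable graph of P (3 states):
  p0 = b.d.(0 + 0) has moves =b=> p1
  p1 = d.(0 + 0) has moves =d=> p2
  p2 = 0 + 0 has moves (no moves)
Reachable graph of Q (4 states):
  q0 = b.(d.(0 + 0) + a.0) has moves =b=> q1
  q1 = d.(0 + 0) + a.0 has moves =a=> q2, =d=> q3
  q2 = 0 has moves (no moves)
  q3 = 0 + 0 has moves (no moves)
Partition-refinement fixed point:
  B0 = {p0}
  B1 = {p1}
  B2 = {p2, q2, q3}
  B3 = {q0}
  B4 = {q1}
p0 ∈ B0, q0 ∈ B3 → different blocks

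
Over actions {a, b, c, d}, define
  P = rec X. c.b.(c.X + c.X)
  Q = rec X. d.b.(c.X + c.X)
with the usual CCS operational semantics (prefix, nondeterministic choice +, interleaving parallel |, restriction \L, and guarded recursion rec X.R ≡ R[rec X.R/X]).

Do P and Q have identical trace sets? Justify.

trace-distinct — witness ⟨c⟩

LTS(P): 3 reachable states
  p0 = rec X. c.b.(c.X + c.X) → —c→ p1
  p1 = b.(c.(rec X. c.b.(c.X + c.X)) + c.(rec X. c.b.(c.X + c.X))) → —b→ p2
  p2 = c.(rec X. c.b.(c.X + c.X)) + c.(rec X. c.b.(c.X + c.X)) → —c→ p0
LTS(Q): 3 reachable states
  q0 = rec X. d.b.(c.X + c.X) → —d→ q1
  q1 = b.(c.(rec X. d.b.(c.X + c.X)) + c.(rec X. d.b.(c.X + c.X))) → —b→ q2
  q2 = c.(rec X. d.b.(c.X + c.X)) + c.(rec X. d.b.(c.X + c.X)) → —c→ q0
Run σ = ⟨c⟩ on P: start {p0}
  after c @ step 1: {p1}
  P completes σ.
Run σ = ⟨c⟩ on Q: start {q0}
  after c @ step 1: ∅ (Q stuck)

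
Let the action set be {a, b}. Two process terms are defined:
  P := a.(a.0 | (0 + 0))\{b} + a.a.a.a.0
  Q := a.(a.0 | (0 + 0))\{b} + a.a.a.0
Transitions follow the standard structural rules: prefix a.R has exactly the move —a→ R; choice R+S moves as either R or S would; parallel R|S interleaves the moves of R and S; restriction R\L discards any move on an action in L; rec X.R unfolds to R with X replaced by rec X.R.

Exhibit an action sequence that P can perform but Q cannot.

aaaa

LTS(P): 7 reachable states
  s0 = a.(a.0 | (0 + 0))\{b} + a.a.a.a.0 :: --a--▸ s1, --a--▸ s2
  s1 = (a.0 | (0 + 0))\{b} :: --a--▸ s3
  s2 = a.a.a.0 :: --a--▸ s4
  s3 = (0 | (0 + 0))\{b} :: deadlocked
  s4 = a.a.0 :: --a--▸ s5
  s5 = a.0 :: --a--▸ s6
  s6 = 0 :: deadlocked
LTS(Q): 6 reachable states
  t0 = a.(a.0 | (0 + 0))\{b} + a.a.a.0 :: --a--▸ t1, --a--▸ t2
  t1 = (a.0 | (0 + 0))\{b} :: --a--▸ t3
  t2 = a.a.0 :: --a--▸ t4
  t3 = (0 | (0 + 0))\{b} :: deadlocked
  t4 = a.0 :: --a--▸ t5
  t5 = 0 :: deadlocked
Run σ = ⟨aaaa⟩ on P: start {s0}
  step 1 (a): {s1, s2}
  step 2 (a): {s3, s4}
  step 3 (a): {s5}
  step 4 (a): {s6}
  P completes σ.
Run σ = ⟨aaaa⟩ on Q: start {t0}
  step 1 (a): {t1, t2}
  step 2 (a): {t3, t4}
  step 3 (a): {t5}
  step 4 (a): ∅ (Q stuck)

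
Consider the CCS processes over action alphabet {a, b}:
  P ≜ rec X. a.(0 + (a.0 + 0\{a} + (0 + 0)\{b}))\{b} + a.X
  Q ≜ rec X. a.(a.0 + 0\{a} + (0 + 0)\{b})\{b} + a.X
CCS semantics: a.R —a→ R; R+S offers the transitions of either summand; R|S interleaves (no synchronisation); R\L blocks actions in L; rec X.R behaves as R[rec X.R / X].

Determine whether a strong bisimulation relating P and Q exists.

LTS(P): 3 reachable states
  m0 = rec X. a.(0 + (a.0 + 0\{a} + (0 + 0)\{b}))\{b} + a.X :: =a=> m0, =a=> m1
  m1 = (0 + (a.0 + 0\{a} + (0 + 0)\{b}))\{b} :: =a=> m2
  m2 = 0\{b} :: ·
LTS(Q): 3 reachable states
  n0 = rec X. a.(a.0 + 0\{a} + (0 + 0)\{b})\{b} + a.X :: =a=> n0, =a=> n1
  n1 = (a.0 + 0\{a} + (0 + 0)\{b})\{b} :: =a=> n2
  n2 = 0\{b} :: ·
Partition-refinement fixed point:
  B0 = {m0, n0}
  B1 = {m1, n1}
  B2 = {m2, n2}
m0 ∈ B0, n0 ∈ B0 → same block

bisimilar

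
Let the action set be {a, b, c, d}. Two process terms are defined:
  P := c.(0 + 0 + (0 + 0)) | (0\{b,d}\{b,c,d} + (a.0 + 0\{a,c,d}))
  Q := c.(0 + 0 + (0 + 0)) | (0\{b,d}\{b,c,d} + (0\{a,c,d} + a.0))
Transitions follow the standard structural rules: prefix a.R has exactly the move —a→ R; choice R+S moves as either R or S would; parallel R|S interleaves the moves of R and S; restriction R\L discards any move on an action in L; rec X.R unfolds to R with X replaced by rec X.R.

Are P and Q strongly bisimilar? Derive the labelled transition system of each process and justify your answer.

bisimilar

Reachable graph of P (4 states):
  m0 = c.(0 + 0 + (0 + 0)) | (0\{b,d}\{b,c,d} + (a.0 + 0\{a,c,d})) ⊢ =a=> m1, =c=> m2
  m1 = c.(0 + 0 + (0 + 0)) | 0 ⊢ =c=> m3
  m2 = (0 + 0 + (0 + 0)) | (0\{b,d}\{b,c,d} + (a.0 + 0\{a,c,d})) ⊢ =a=> m3
  m3 = (0 + 0 + (0 + 0)) | 0 ⊢ (no moves)
Reachable graph of Q (4 states):
  n0 = c.(0 + 0 + (0 + 0)) | (0\{b,d}\{b,c,d} + (0\{a,c,d} + a.0)) ⊢ =a=> n1, =c=> n2
  n1 = c.(0 + 0 + (0 + 0)) | 0 ⊢ =c=> n3
  n2 = (0 + 0 + (0 + 0)) | (0\{b,d}\{b,c,d} + (0\{a,c,d} + a.0)) ⊢ =a=> n3
  n3 = (0 + 0 + (0 + 0)) | 0 ⊢ (no moves)
Bisimilarity quotient blocks:
  B0 = {m0, n0}
  B1 = {m2, n2}
  B2 = {m3, n3}
  B3 = {m1, n1}
m0 ∈ B0, n0 ∈ B0 → same block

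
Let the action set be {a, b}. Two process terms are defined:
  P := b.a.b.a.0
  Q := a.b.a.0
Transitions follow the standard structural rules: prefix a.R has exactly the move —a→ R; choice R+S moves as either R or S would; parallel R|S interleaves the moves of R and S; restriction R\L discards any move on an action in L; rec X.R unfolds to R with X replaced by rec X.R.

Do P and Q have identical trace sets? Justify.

NO — witness ⟨b⟩

P's transition system — 5 states:
  m0 = b.a.b.a.0 | ··b··> m1
  m1 = a.b.a.0 | ··a··> m2
  m2 = b.a.0 | ··b··> m3
  m3 = a.0 | ··a··> m4
  m4 = 0 | ∅
Q's transition system — 4 states:
  n0 = a.b.a.0 | ··a··> n1
  n1 = b.a.0 | ··b··> n2
  n2 = a.0 | ··a··> n3
  n3 = 0 | ∅
Trace ⟨b⟩ through P, begin at {m0}:
  step 1 (b): {m1}
  ✓ P
Trace ⟨b⟩ through Q, begin at {n0}:
  step 1 (b): ∅  — Q cannot continue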